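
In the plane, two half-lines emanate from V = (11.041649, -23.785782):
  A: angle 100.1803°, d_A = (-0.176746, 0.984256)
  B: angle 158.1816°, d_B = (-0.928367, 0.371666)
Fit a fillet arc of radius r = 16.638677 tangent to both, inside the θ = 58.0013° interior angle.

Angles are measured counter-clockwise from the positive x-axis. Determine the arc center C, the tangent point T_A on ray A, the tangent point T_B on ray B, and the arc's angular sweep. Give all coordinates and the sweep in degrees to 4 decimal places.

bisector direction at 129.1809° = (-0.631772,0.775155)
center distance |VC| = r/sin(θ/2) = 16.638677/sin(29.0007°) = 34.319320
C = V + |VC|·bis = (-10.6403,2.8170)
T_A = V + ((C−V)·d_A)·d_A = V + 30.0162·d_A = (5.7364,5.7578)
T_B = V + ((C−V)·d_B)·d_B = V + 30.0162·d_B = (-16.8244,-12.6298)
sweep = 180° − θ = 121.9987°

center=(-10.6403,2.8170) T_A=(5.7364,5.7578) T_B=(-16.8244,-12.6298) sweep=121.9987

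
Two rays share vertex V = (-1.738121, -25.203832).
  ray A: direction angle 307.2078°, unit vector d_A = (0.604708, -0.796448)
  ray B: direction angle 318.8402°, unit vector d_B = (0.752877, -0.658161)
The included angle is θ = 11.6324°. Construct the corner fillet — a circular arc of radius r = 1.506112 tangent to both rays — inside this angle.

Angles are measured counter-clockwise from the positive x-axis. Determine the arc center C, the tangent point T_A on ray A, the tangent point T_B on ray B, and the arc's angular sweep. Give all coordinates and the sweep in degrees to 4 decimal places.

center=(8.4025,-36.0692) T_A=(7.2030,-36.9800) T_B=(9.3938,-34.9353) sweep=168.3676

bisector direction at 313.0240° = (0.682305,-0.731068)
center distance |VC| = r/sin(θ/2) = 1.506112/sin(5.8162°) = 14.862323
C = V + |VC|·bis = (8.4025,-36.0692)
T_A = V + ((C−V)·d_A)·d_A = V + 14.7858·d_A = (7.2030,-36.9800)
T_B = V + ((C−V)·d_B)·d_B = V + 14.7858·d_B = (9.3938,-34.9353)
sweep = 180° − θ = 168.3676°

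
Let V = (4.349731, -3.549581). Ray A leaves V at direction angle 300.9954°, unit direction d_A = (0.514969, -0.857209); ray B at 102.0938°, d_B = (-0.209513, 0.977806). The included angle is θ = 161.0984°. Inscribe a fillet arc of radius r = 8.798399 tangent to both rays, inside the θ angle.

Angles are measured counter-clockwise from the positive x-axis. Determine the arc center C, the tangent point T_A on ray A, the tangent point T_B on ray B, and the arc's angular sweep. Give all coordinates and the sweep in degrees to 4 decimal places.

bisector direction at 21.5446° = (0.930132,0.367225)
center distance |VC| = r/sin(θ/2) = 8.798399/sin(80.5492°) = 8.919463
C = V + |VC|·bis = (12.6460,-0.2741)
T_A = V + ((C−V)·d_A)·d_A = V + 1.4646·d_A = (5.1039,-4.8050)
T_B = V + ((C−V)·d_B)·d_B = V + 1.4646·d_B = (4.0429,-2.1175)
sweep = 180° − θ = 18.9016°

center=(12.6460,-0.2741) T_A=(5.1039,-4.8050) T_B=(4.0429,-2.1175) sweep=18.9016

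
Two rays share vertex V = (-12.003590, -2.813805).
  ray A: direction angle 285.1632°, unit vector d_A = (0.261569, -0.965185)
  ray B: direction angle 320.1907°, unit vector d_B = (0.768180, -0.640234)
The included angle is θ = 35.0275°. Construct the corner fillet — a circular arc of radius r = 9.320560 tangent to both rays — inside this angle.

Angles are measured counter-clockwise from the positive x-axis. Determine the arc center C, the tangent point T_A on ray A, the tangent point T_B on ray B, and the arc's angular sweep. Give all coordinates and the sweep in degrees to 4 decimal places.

bisector direction at 302.6769° = (0.539902,-0.841728)
center distance |VC| = r/sin(θ/2) = 9.320560/sin(17.5138°) = 30.972038
C = V + |VC|·bis = (4.7183,-28.8838)
T_A = V + ((C−V)·d_A)·d_A = V + 29.5363·d_A = (-4.2778,-31.3218)
T_B = V + ((C−V)·d_B)·d_B = V + 29.5363·d_B = (10.6856,-21.7240)
sweep = 180° − θ = 144.9725°

center=(4.7183,-28.8838) T_A=(-4.2778,-31.3218) T_B=(10.6856,-21.7240) sweep=144.9725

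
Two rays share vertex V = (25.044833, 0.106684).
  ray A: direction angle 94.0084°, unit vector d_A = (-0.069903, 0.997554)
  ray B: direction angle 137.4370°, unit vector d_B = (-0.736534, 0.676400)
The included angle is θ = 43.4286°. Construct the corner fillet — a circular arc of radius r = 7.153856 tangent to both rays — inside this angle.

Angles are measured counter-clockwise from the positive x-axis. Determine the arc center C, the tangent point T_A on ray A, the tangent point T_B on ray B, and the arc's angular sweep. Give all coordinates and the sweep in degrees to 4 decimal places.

bisector direction at 115.7227° = (-0.434016,0.900905)
center distance |VC| = r/sin(θ/2) = 7.153856/sin(21.7143°) = 19.335862
C = V + |VC|·bis = (16.6528,17.5265)
T_A = V + ((C−V)·d_A)·d_A = V + 17.9638·d_A = (23.7891,18.0265)
T_B = V + ((C−V)·d_B)·d_B = V + 17.9638·d_B = (11.8139,12.2574)
sweep = 180° − θ = 136.5714°

center=(16.6528,17.5265) T_A=(23.7891,18.0265) T_B=(11.8139,12.2574) sweep=136.5714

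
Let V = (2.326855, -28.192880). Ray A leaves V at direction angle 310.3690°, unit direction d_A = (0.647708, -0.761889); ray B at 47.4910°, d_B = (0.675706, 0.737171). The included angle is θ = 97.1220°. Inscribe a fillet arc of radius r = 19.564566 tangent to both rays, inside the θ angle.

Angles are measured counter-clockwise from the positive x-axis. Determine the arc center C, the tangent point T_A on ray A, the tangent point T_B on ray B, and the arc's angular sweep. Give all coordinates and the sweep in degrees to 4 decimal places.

bisector direction at 358.9300° = (0.999826,-0.018674)
center distance |VC| = r/sin(θ/2) = 19.564566/sin(48.5610°) = 26.097893
C = V + |VC|·bis = (28.4202,-28.6802)
T_A = V + ((C−V)·d_A)·d_A = V + 17.2722·d_A = (13.5142,-41.3524)
T_B = V + ((C−V)·d_B)·d_B = V + 17.2722·d_B = (13.9978,-15.4603)
sweep = 180° − θ = 82.8780°

center=(28.4202,-28.6802) T_A=(13.5142,-41.3524) T_B=(13.9978,-15.4603) sweep=82.8780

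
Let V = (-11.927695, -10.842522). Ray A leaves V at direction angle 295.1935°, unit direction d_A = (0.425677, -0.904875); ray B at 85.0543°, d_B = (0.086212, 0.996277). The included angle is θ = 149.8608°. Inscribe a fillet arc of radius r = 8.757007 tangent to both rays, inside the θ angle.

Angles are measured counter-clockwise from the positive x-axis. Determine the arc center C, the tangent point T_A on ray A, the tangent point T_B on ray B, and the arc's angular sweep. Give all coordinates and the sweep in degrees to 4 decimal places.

bisector direction at 10.1239° = (0.984430,0.175777)
center distance |VC| = r/sin(θ/2) = 8.757007/sin(74.9304°) = 9.068879
C = V + |VC|·bis = (-3.0000,-9.2484)
T_A = V + ((C−V)·d_A)·d_A = V + 2.3578·d_A = (-10.9240,-12.9761)
T_B = V + ((C−V)·d_B)·d_B = V + 2.3578·d_B = (-11.7244,-8.4935)
sweep = 180° − θ = 30.1392°

center=(-3.0000,-9.2484) T_A=(-10.9240,-12.9761) T_B=(-11.7244,-8.4935) sweep=30.1392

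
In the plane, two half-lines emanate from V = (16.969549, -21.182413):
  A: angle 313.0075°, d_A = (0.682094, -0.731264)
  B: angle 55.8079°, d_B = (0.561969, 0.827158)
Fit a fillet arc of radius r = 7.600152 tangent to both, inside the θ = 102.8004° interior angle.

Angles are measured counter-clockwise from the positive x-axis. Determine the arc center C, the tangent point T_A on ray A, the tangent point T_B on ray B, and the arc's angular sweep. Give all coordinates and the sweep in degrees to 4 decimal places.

center=(26.6656,-20.4350) T_A=(21.1079,-25.6191) T_B=(20.3791,-16.1640) sweep=77.1996

bisector direction at 4.4077° = (0.997042,0.076853)
center distance |VC| = r/sin(θ/2) = 7.600152/sin(51.4002°) = 9.724801
C = V + |VC|·bis = (26.6656,-20.4350)
T_A = V + ((C−V)·d_A)·d_A = V + 6.0671·d_A = (21.1079,-25.6191)
T_B = V + ((C−V)·d_B)·d_B = V + 6.0671·d_B = (20.3791,-16.1640)
sweep = 180° − θ = 77.1996°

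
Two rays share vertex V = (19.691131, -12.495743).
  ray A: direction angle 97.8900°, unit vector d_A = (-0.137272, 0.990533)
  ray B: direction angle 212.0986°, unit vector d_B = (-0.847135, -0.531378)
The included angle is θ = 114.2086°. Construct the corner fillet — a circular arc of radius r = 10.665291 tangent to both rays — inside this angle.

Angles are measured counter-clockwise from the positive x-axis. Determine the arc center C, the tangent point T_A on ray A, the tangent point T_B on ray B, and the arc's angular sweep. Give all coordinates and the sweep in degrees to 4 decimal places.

bisector direction at 154.9943° = (-0.906266,0.422708)
center distance |VC| = r/sin(θ/2) = 10.665291/sin(57.1043°) = 12.701907
C = V + |VC|·bis = (8.1798,-7.1265)
T_A = V + ((C−V)·d_A)·d_A = V + 6.8986·d_A = (18.7442,-5.6625)
T_B = V + ((C−V)·d_B)·d_B = V + 6.8986·d_B = (13.8471,-16.1615)
sweep = 180° − θ = 65.7914°

center=(8.1798,-7.1265) T_A=(18.7442,-5.6625) T_B=(13.8471,-16.1615) sweep=65.7914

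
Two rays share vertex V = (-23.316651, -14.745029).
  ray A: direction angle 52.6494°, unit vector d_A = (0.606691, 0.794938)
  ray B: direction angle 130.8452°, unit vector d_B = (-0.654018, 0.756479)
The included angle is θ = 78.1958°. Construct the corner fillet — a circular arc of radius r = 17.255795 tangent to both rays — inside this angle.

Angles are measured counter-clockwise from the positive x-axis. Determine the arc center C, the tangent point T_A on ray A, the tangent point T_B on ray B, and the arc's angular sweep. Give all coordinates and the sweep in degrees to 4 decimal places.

center=(-24.1510,12.6043) T_A=(-10.4337,2.1354) T_B=(-37.2046,1.3187) sweep=101.8042

bisector direction at 91.7473° = (-0.030491,0.999535)
center distance |VC| = r/sin(θ/2) = 17.255795/sin(39.0979°) = 27.362035
C = V + |VC|·bis = (-24.1510,12.6043)
T_A = V + ((C−V)·d_A)·d_A = V + 21.2348·d_A = (-10.4337,2.1354)
T_B = V + ((C−V)·d_B)·d_B = V + 21.2348·d_B = (-37.2046,1.3187)
sweep = 180° − θ = 101.8042°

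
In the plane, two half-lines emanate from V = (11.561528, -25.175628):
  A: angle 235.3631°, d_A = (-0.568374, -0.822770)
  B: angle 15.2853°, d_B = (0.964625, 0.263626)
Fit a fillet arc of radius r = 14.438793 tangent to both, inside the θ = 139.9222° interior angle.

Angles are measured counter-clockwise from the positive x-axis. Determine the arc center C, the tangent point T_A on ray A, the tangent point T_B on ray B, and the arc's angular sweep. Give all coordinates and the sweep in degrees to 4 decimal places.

center=(20.4481,-37.7153) T_A=(8.5682,-29.5087) T_B=(16.6416,-23.7873) sweep=40.0778

bisector direction at 305.3242° = (0.578202,-0.815893)
center distance |VC| = r/sin(θ/2) = 14.438793/sin(69.9611°) = 15.369244
C = V + |VC|·bis = (20.4481,-37.7153)
T_A = V + ((C−V)·d_A)·d_A = V + 5.2664·d_A = (8.5682,-29.5087)
T_B = V + ((C−V)·d_B)·d_B = V + 5.2664·d_B = (16.6416,-23.7873)
sweep = 180° − θ = 40.0778°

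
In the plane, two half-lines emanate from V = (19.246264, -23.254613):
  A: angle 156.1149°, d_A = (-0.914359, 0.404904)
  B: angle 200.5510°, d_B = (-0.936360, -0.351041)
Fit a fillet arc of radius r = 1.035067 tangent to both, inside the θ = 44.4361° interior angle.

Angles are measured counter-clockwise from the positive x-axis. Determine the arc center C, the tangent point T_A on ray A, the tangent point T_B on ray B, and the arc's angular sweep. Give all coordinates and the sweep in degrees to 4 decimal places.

center=(16.5101,-23.1750) T_A=(16.9292,-22.2286) T_B=(16.8735,-24.1442) sweep=135.5639

bisector direction at 178.3330° = (-0.999577,0.029091)
center distance |VC| = r/sin(θ/2) = 1.035067/sin(22.2181°) = 2.737313
C = V + |VC|·bis = (16.5101,-23.1750)
T_A = V + ((C−V)·d_A)·d_A = V + 2.5341·d_A = (16.9292,-22.2286)
T_B = V + ((C−V)·d_B)·d_B = V + 2.5341·d_B = (16.8735,-24.1442)
sweep = 180° − θ = 135.5639°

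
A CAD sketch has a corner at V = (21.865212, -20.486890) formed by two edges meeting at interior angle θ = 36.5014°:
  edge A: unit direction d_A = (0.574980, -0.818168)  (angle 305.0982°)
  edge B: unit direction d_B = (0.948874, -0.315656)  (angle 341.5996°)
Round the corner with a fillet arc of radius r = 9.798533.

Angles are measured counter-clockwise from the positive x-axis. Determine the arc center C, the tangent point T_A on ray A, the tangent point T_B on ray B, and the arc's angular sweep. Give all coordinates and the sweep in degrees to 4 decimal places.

center=(46.9669,-39.1638) T_A=(38.9500,-44.7977) T_B=(50.0598,-29.8662) sweep=143.4986

bisector direction at 323.3489° = (0.802285,-0.596941)
center distance |VC| = r/sin(θ/2) = 9.798533/sin(18.2507°) = 31.287683
C = V + |VC|·bis = (46.9669,-39.1638)
T_A = V + ((C−V)·d_A)·d_A = V + 29.7138·d_A = (38.9500,-44.7977)
T_B = V + ((C−V)·d_B)·d_B = V + 29.7138·d_B = (50.0598,-29.8662)
sweep = 180° − θ = 143.4986°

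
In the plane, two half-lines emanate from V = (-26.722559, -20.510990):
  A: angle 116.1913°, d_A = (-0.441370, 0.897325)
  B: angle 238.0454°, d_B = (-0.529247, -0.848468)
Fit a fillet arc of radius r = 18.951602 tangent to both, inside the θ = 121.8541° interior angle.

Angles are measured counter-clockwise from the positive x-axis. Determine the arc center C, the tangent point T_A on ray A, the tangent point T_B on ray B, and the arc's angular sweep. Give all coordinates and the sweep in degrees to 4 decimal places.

center=(-48.3789,-19.4209) T_A=(-31.3731,-11.0562) T_B=(-32.2990,-29.4510) sweep=58.1459

bisector direction at 177.1184° = (-0.998736,0.050273)
center distance |VC| = r/sin(θ/2) = 18.951602/sin(60.9271°) = 21.683712
C = V + |VC|·bis = (-48.3789,-19.4209)
T_A = V + ((C−V)·d_A)·d_A = V + 10.5366·d_A = (-31.3731,-11.0562)
T_B = V + ((C−V)·d_B)·d_B = V + 10.5366·d_B = (-32.2990,-29.4510)
sweep = 180° − θ = 58.1459°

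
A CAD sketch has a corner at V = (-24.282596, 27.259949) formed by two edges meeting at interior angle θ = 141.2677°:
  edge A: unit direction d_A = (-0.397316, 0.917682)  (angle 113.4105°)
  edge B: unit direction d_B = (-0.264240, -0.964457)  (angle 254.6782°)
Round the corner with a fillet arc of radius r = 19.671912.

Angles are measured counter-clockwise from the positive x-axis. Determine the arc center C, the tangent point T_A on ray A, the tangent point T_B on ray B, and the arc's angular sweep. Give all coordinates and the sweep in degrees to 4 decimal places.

center=(-45.0824,25.7893) T_A=(-27.0298,33.6053) T_B=(-26.1097,20.5912) sweep=38.7323

bisector direction at 184.0444° = (-0.997510,-0.070529)
center distance |VC| = r/sin(θ/2) = 19.671912/sin(70.6338°) = 20.851729
C = V + |VC|·bis = (-45.0824,25.7893)
T_A = V + ((C−V)·d_A)·d_A = V + 6.9145·d_A = (-27.0298,33.6053)
T_B = V + ((C−V)·d_B)·d_B = V + 6.9145·d_B = (-26.1097,20.5912)
sweep = 180° − θ = 38.7323°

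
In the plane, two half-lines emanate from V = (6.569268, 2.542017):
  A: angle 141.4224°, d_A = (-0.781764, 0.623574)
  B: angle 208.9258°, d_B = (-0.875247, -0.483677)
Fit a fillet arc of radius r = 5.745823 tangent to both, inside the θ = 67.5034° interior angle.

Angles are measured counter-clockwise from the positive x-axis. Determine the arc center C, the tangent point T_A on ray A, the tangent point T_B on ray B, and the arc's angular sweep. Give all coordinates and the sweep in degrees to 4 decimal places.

bisector direction at 175.1741° = (-0.996455,0.084128)
center distance |VC| = r/sin(θ/2) = 5.745823/sin(33.7517°) = 10.341749
C = V + |VC|·bis = (-3.7358,3.4121)
T_A = V + ((C−V)·d_A)·d_A = V + 8.5987·d_A = (-0.1529,7.9039)
T_B = V + ((C−V)·d_B)·d_B = V + 8.5987·d_B = (-0.9567,-1.6170)
sweep = 180° − θ = 112.4966°

center=(-3.7358,3.4121) T_A=(-0.1529,7.9039) T_B=(-0.9567,-1.6170) sweep=112.4966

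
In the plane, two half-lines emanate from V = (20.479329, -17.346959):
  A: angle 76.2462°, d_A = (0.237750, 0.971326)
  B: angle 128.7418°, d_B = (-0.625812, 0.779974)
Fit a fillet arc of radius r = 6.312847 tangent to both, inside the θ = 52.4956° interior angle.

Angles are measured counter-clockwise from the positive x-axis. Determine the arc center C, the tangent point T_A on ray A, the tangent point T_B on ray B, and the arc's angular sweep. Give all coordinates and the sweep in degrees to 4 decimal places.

bisector direction at 102.4940° = (-0.216337,0.976319)
center distance |VC| = r/sin(θ/2) = 6.312847/sin(26.2478°) = 14.274248
C = V + |VC|·bis = (17.3913,-3.4107)
T_A = V + ((C−V)·d_A)·d_A = V + 12.8024·d_A = (23.5231,-4.9116)
T_B = V + ((C−V)·d_B)·d_B = V + 12.8024·d_B = (12.4674,-7.3614)
sweep = 180° − θ = 127.5044°

center=(17.3913,-3.4107) T_A=(23.5231,-4.9116) T_B=(12.4674,-7.3614) sweep=127.5044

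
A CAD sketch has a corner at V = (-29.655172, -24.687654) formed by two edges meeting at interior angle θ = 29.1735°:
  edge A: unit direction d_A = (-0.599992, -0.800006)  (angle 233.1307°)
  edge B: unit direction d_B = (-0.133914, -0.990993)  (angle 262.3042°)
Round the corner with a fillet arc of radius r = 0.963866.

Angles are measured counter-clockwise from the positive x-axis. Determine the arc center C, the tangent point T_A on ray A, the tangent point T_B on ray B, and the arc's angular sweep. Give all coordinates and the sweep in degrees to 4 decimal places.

bisector direction at 247.7174° = (-0.379174,-0.925325)
center distance |VC| = r/sin(θ/2) = 0.963866/sin(14.5868°) = 3.827211
C = V + |VC|·bis = (-31.1064,-28.2291)
T_A = V + ((C−V)·d_A)·d_A = V + 3.7038·d_A = (-31.8775,-27.6508)
T_B = V + ((C−V)·d_B)·d_B = V + 3.7038·d_B = (-30.1512,-28.3581)
sweep = 180° − θ = 150.8265°

center=(-31.1064,-28.2291) T_A=(-31.8775,-27.6508) T_B=(-30.1512,-28.3581) sweep=150.8265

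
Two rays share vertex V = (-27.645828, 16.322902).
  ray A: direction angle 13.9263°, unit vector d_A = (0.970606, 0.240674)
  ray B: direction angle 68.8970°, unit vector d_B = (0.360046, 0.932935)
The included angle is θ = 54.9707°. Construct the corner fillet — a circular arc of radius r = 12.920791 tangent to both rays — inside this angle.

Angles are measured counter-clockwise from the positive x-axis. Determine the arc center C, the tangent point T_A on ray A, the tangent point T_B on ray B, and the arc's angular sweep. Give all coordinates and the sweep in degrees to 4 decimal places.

bisector direction at 41.4117° = (0.749977,0.661464)
center distance |VC| = r/sin(θ/2) = 12.920791/sin(27.4854°) = 27.996058
C = V + |VC|·bis = (-6.6494,34.8413)
T_A = V + ((C−V)·d_A)·d_A = V + 24.8361·d_A = (-3.5397,22.3003)
T_B = V + ((C−V)·d_B)·d_B = V + 24.8361·d_B = (-18.7037,39.4934)
sweep = 180° − θ = 125.0293°

center=(-6.6494,34.8413) T_A=(-3.5397,22.3003) T_B=(-18.7037,39.4934) sweep=125.0293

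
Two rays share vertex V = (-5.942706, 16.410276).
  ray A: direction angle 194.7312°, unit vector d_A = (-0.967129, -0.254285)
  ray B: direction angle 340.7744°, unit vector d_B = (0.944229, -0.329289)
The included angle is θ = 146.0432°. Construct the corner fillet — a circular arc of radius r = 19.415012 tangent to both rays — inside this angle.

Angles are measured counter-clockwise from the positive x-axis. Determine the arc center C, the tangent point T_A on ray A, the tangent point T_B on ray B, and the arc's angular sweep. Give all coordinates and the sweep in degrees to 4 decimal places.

bisector direction at 267.7528° = (-0.039211,-0.999231)
center distance |VC| = r/sin(θ/2) = 19.415012/sin(73.0216°) = 20.299780
C = V + |VC|·bis = (-6.7387,-3.8739)
T_A = V + ((C−V)·d_A)·d_A = V + 5.9278·d_A = (-11.6756,14.9029)
T_B = V + ((C−V)·d_B)·d_B = V + 5.9278·d_B = (-0.3455,14.4583)
sweep = 180° − θ = 33.9568°

center=(-6.7387,-3.8739) T_A=(-11.6756,14.9029) T_B=(-0.3455,14.4583) sweep=33.9568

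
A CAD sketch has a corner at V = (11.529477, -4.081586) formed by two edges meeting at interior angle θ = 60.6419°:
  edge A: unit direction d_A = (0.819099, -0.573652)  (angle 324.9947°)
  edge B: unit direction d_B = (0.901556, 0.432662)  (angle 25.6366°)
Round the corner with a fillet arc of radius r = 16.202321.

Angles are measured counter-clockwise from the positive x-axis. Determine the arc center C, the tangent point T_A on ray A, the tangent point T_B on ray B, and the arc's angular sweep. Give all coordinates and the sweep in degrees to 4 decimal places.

center=(43.5160,-6.7026) T_A=(34.2215,-19.9739) T_B=(36.5059,7.9047) sweep=119.3581

bisector direction at 355.3157° = (0.996660,-0.081666)
center distance |VC| = r/sin(θ/2) = 16.202321/sin(30.3209°) = 32.093763
C = V + |VC|·bis = (43.5160,-6.7026)
T_A = V + ((C−V)·d_A)·d_A = V + 27.7037·d_A = (34.2215,-19.9739)
T_B = V + ((C−V)·d_B)·d_B = V + 27.7037·d_B = (36.5059,7.9047)
sweep = 180° − θ = 119.3581°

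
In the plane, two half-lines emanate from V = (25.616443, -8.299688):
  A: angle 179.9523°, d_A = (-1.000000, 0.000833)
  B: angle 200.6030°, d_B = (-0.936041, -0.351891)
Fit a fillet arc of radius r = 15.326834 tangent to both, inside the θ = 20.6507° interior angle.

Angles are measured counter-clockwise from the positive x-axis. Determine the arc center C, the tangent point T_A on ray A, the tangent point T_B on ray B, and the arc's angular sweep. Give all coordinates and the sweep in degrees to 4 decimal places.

bisector direction at 190.2777° = (-0.983955,-0.178418)
center distance |VC| = r/sin(θ/2) = 15.326834/sin(10.3254°) = 85.511309
C = V + |VC|·bis = (-58.5228,-23.5565)
T_A = V + ((C−V)·d_A)·d_A = V + 84.1265·d_A = (-58.5101,-8.2297)
T_B = V + ((C−V)·d_B)·d_B = V + 84.1265·d_B = (-53.1294,-37.9030)
sweep = 180° − θ = 159.3493°

center=(-58.5228,-23.5565) T_A=(-58.5101,-8.2297) T_B=(-53.1294,-37.9030) sweep=159.3493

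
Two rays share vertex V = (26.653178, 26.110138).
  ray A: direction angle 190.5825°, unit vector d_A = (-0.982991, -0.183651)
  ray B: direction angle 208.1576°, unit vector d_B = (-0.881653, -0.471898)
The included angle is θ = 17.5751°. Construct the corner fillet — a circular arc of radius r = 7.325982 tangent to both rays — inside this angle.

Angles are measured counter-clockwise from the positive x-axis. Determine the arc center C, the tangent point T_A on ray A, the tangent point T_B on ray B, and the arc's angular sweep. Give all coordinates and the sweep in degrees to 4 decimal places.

bisector direction at 199.3701° = (-0.943396,-0.331668)
center distance |VC| = r/sin(θ/2) = 7.325982/sin(8.7875°) = 47.953979
C = V + |VC|·bis = (-18.5864,10.2053)
T_A = V + ((C−V)·d_A)·d_A = V + 47.3911·d_A = (-19.9318,17.4067)
T_B = V + ((C−V)·d_B)·d_B = V + 47.3911·d_B = (-15.1293,3.7464)
sweep = 180° − θ = 162.4249°

center=(-18.5864,10.2053) T_A=(-19.9318,17.4067) T_B=(-15.1293,3.7464) sweep=162.4249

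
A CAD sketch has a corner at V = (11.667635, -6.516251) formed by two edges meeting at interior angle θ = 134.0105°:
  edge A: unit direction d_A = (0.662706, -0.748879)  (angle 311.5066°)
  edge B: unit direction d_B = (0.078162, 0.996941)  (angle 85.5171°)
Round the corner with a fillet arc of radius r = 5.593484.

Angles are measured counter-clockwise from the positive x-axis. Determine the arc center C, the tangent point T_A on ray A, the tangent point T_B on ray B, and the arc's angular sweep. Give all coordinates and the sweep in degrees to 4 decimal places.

center=(17.4295,-4.5870) T_A=(13.2407,-8.2939) T_B=(11.8532,-4.1498) sweep=45.9895

bisector direction at 18.5118° = (0.948258,0.317501)
center distance |VC| = r/sin(θ/2) = 5.593484/sin(67.0053°) = 6.076303
C = V + |VC|·bis = (17.4295,-4.5870)
T_A = V + ((C−V)·d_A)·d_A = V + 2.3737·d_A = (13.2407,-8.2939)
T_B = V + ((C−V)·d_B)·d_B = V + 2.3737·d_B = (11.8532,-4.1498)
sweep = 180° − θ = 45.9895°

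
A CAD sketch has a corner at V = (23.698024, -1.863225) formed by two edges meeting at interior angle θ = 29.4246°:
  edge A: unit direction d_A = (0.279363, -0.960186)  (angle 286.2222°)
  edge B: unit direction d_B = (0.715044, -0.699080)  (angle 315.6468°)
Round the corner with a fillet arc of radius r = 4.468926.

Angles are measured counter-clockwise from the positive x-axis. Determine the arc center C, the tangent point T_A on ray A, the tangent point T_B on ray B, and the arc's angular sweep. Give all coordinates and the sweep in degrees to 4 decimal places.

center=(32.7437,-16.9568) T_A=(28.4527,-18.2052) T_B=(35.8678,-13.7613) sweep=150.5754

bisector direction at 300.9345° = (0.514058,-0.857756)
center distance |VC| = r/sin(θ/2) = 4.468926/sin(14.7123°) = 17.596581
C = V + |VC|·bis = (32.7437,-16.9568)
T_A = V + ((C−V)·d_A)·d_A = V + 17.0196·d_A = (28.4527,-18.2052)
T_B = V + ((C−V)·d_B)·d_B = V + 17.0196·d_B = (35.8678,-13.7613)
sweep = 180° − θ = 150.5754°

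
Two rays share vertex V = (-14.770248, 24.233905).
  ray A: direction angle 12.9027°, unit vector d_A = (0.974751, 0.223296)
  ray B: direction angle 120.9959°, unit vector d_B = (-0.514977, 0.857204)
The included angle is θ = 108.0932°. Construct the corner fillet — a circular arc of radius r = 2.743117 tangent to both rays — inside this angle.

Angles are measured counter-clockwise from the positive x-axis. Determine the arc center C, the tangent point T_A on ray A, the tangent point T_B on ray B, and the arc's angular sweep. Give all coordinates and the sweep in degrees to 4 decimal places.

center=(-13.4434,27.3520) T_A=(-12.8309,24.6782) T_B=(-15.7948,25.9394) sweep=71.9068

bisector direction at 66.9493° = (0.391546,0.920159)
center distance |VC| = r/sin(θ/2) = 2.743117/sin(54.0466°) = 3.388678
C = V + |VC|·bis = (-13.4434,27.3520)
T_A = V + ((C−V)·d_A)·d_A = V + 1.9896·d_A = (-12.8309,24.6782)
T_B = V + ((C−V)·d_B)·d_B = V + 1.9896·d_B = (-15.7948,25.9394)
sweep = 180° − θ = 71.9068°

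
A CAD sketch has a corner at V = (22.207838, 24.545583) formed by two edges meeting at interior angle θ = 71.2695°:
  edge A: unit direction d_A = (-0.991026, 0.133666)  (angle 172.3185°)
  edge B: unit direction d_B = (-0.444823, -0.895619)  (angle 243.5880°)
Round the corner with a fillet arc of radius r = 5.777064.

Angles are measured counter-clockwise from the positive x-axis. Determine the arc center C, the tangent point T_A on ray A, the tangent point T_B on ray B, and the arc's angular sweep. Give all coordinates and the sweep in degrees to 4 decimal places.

center=(13.4490,19.8976) T_A=(14.2212,25.6228) T_B=(18.6230,17.3278) sweep=108.7305

bisector direction at 207.9532° = (-0.883330,-0.468751)
center distance |VC| = r/sin(θ/2) = 5.777064/sin(35.6347°) = 9.915732
C = V + |VC|·bis = (13.4490,19.8976)
T_A = V + ((C−V)·d_A)·d_A = V + 8.0590·d_A = (14.2212,25.6228)
T_B = V + ((C−V)·d_B)·d_B = V + 8.0590·d_B = (18.6230,17.3278)
sweep = 180° − θ = 108.7305°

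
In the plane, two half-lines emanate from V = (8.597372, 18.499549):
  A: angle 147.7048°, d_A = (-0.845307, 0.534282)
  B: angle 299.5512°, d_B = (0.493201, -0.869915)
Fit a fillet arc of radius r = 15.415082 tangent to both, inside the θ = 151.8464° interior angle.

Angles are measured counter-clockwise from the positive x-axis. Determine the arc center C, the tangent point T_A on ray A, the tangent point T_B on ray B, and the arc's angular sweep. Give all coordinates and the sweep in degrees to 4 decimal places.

bisector direction at 223.6280° = (-0.723835,-0.689973)
center distance |VC| = r/sin(θ/2) = 15.415082/sin(75.9232°) = 15.892319
C = V + |VC|·bis = (-2.9060,7.5343)
T_A = V + ((C−V)·d_A)·d_A = V + 3.8654·d_A = (5.3300,20.5647)
T_B = V + ((C−V)·d_B)·d_B = V + 3.8654·d_B = (10.5038,15.1370)
sweep = 180° − θ = 28.1536°

center=(-2.9060,7.5343) T_A=(5.3300,20.5647) T_B=(10.5038,15.1370) sweep=28.1536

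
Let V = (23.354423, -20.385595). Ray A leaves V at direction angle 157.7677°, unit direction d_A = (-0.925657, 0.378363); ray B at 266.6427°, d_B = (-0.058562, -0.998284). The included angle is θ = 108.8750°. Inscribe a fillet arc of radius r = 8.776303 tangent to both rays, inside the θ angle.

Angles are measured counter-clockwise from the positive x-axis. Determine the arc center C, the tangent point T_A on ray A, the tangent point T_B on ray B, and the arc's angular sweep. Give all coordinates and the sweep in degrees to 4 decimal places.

center=(14.2257,-26.1354) T_A=(17.5464,-18.0115) T_B=(22.9870,-26.6494) sweep=71.1250

bisector direction at 212.2052° = (-0.846145,-0.532953)
center distance |VC| = r/sin(θ/2) = 8.776303/sin(54.4375°) = 10.788570
C = V + |VC|·bis = (14.2257,-26.1354)
T_A = V + ((C−V)·d_A)·d_A = V + 6.2745·d_A = (17.5464,-18.0115)
T_B = V + ((C−V)·d_B)·d_B = V + 6.2745·d_B = (22.9870,-26.6494)
sweep = 180° − θ = 71.1250°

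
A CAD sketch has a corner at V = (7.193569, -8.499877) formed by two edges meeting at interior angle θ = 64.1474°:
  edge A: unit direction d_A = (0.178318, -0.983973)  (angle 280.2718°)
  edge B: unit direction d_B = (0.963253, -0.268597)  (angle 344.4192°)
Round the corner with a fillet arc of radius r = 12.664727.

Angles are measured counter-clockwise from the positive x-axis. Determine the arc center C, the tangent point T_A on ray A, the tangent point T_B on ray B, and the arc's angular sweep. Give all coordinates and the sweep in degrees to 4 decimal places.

center=(23.2591,-26.1275) T_A=(10.7974,-28.3859) T_B=(26.6608,-13.9282) sweep=115.8526

bisector direction at 312.3455° = (0.673600,-0.739096)
center distance |VC| = r/sin(θ/2) = 12.664727/sin(32.0737°) = 23.850275
C = V + |VC|·bis = (23.2591,-26.1275)
T_A = V + ((C−V)·d_A)·d_A = V + 20.2099·d_A = (10.7974,-28.3859)
T_B = V + ((C−V)·d_B)·d_B = V + 20.2099·d_B = (26.6608,-13.9282)
sweep = 180° − θ = 115.8526°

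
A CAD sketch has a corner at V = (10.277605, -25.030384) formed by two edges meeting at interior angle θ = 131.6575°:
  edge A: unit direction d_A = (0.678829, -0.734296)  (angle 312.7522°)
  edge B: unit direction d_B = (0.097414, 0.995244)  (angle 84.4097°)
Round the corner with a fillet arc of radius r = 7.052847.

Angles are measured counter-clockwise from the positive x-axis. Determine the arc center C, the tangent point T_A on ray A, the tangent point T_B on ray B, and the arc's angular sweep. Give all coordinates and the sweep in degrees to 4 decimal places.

bisector direction at 18.5810° = (0.947874,0.318644)
center distance |VC| = r/sin(θ/2) = 7.052847/sin(65.8287°) = 7.730624
C = V + |VC|·bis = (17.6053,-22.5671)
T_A = V + ((C−V)·d_A)·d_A = V + 3.1654·d_A = (12.4264,-27.3547)
T_B = V + ((C−V)·d_B)·d_B = V + 3.1654·d_B = (10.5860,-21.8800)
sweep = 180° − θ = 48.3425°

center=(17.6053,-22.5671) T_A=(12.4264,-27.3547) T_B=(10.5860,-21.8800) sweep=48.3425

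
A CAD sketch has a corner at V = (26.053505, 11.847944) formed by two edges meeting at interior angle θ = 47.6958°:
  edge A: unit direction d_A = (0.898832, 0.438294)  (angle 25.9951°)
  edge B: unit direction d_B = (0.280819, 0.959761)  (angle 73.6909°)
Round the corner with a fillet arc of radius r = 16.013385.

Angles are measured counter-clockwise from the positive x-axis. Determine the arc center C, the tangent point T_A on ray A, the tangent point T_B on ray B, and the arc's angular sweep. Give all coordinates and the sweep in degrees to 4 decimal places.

center=(51.5952,42.1186) T_A=(58.6138,27.7252) T_B=(36.2262,46.6154) sweep=132.3042

bisector direction at 49.8430° = (0.644884,0.764280)
center distance |VC| = r/sin(θ/2) = 16.013385/sin(23.8479°) = 39.606693
C = V + |VC|·bis = (51.5952,42.1186)
T_A = V + ((C−V)·d_A)·d_A = V + 36.2252·d_A = (58.6138,27.7252)
T_B = V + ((C−V)·d_B)·d_B = V + 36.2252·d_B = (36.2262,46.6154)
sweep = 180° − θ = 132.3042°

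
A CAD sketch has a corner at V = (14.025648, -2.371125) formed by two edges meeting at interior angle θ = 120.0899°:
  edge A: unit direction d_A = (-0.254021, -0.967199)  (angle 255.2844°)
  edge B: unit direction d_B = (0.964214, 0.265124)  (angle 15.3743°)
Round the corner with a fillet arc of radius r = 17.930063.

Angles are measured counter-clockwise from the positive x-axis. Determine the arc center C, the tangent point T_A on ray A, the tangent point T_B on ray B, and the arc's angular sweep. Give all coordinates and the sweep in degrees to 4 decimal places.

center=(28.7427,-16.9200) T_A=(11.4008,-12.3654) T_B=(23.9890,0.3684) sweep=59.9101

bisector direction at 315.3293° = (0.711160,-0.703031)
center distance |VC| = r/sin(θ/2) = 17.930063/sin(60.0450°) = 20.694486
C = V + |VC|·bis = (28.7427,-16.9200)
T_A = V + ((C−V)·d_A)·d_A = V + 10.3332·d_A = (11.4008,-12.3654)
T_B = V + ((C−V)·d_B)·d_B = V + 10.3332·d_B = (23.9890,0.3684)
sweep = 180° − θ = 59.9101°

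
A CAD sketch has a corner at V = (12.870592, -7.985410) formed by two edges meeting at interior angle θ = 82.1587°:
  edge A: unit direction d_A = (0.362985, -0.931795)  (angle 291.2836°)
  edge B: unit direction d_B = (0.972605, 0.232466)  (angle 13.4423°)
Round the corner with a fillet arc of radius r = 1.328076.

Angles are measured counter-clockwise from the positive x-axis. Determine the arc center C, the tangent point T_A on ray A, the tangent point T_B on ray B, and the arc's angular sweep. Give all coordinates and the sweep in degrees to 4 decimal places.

bisector direction at 332.3630° = (0.885904,-0.463869)
center distance |VC| = r/sin(θ/2) = 1.328076/sin(41.0793°) = 2.021106
C = V + |VC|·bis = (14.6611,-8.9229)
T_A = V + ((C−V)·d_A)·d_A = V + 1.5235·d_A = (13.4236,-9.4050)
T_B = V + ((C−V)·d_B)·d_B = V + 1.5235·d_B = (14.3524,-7.6312)
sweep = 180° − θ = 97.8413°

center=(14.6611,-8.9229) T_A=(13.4236,-9.4050) T_B=(14.3524,-7.6312) sweep=97.8413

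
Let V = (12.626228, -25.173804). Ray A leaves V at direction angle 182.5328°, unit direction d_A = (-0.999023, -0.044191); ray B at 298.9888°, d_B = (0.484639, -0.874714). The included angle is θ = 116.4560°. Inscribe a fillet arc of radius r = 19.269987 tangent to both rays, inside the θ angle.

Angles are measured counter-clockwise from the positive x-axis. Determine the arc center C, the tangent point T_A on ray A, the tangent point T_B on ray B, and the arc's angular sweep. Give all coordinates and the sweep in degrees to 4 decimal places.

center=(1.5546,-44.9524) T_A=(0.7030,-25.7012) T_B=(18.4103,-35.6134) sweep=63.5440

bisector direction at 240.7608° = (-0.488457,-0.872588)
center distance |VC| = r/sin(θ/2) = 19.269987/sin(58.2280°) = 22.666570
C = V + |VC|·bis = (1.5546,-44.9524)
T_A = V + ((C−V)·d_A)·d_A = V + 11.9349·d_A = (0.7030,-25.7012)
T_B = V + ((C−V)·d_B)·d_B = V + 11.9349·d_B = (18.4103,-35.6134)
sweep = 180° − θ = 63.5440°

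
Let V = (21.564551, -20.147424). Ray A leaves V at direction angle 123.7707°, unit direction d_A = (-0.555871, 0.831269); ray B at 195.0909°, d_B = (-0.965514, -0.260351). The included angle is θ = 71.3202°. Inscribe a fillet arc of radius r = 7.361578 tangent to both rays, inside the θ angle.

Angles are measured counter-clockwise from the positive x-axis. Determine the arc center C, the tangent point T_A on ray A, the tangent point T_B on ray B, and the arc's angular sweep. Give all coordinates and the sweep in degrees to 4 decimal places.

center=(9.7420,-15.7109) T_A=(15.8614,-11.6188) T_B=(11.6586,-22.8186) sweep=108.6798

bisector direction at 159.4308° = (-0.936249,0.351338)
center distance |VC| = r/sin(θ/2) = 7.361578/sin(35.6601°) = 12.627593
C = V + |VC|·bis = (9.7420,-15.7109)
T_A = V + ((C−V)·d_A)·d_A = V + 10.2598·d_A = (15.8614,-11.6188)
T_B = V + ((C−V)·d_B)·d_B = V + 10.2598·d_B = (11.6586,-22.8186)
sweep = 180° − θ = 108.6798°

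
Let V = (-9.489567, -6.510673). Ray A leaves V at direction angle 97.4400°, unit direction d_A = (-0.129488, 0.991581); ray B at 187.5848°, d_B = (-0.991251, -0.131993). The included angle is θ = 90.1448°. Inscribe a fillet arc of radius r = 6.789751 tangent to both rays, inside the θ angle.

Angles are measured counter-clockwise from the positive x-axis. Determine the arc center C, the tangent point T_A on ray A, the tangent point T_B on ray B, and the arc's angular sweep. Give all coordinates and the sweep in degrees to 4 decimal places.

center=(-17.0991,-0.6743) T_A=(-10.3665,0.2049) T_B=(-16.2029,-7.4046) sweep=89.8552

bisector direction at 142.5124° = (-0.793485,0.608590)
center distance |VC| = r/sin(θ/2) = 6.789751/sin(45.0724°) = 9.590047
C = V + |VC|·bis = (-17.0991,-0.6743)
T_A = V + ((C−V)·d_A)·d_A = V + 6.7726·d_A = (-10.3665,0.2049)
T_B = V + ((C−V)·d_B)·d_B = V + 6.7726·d_B = (-16.2029,-7.4046)
sweep = 180° − θ = 89.8552°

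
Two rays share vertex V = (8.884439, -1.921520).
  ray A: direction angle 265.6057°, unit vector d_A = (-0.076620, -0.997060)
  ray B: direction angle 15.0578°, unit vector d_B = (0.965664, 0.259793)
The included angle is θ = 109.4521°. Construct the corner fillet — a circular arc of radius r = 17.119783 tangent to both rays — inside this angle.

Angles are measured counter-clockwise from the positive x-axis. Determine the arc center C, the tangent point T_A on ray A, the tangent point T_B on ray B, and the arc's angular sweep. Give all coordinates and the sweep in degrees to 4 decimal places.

bisector direction at 320.3317° = (0.769753,-0.638341)
center distance |VC| = r/sin(θ/2) = 17.119783/sin(54.7261°) = 20.969841
C = V + |VC|·bis = (25.0260,-15.3074)
T_A = V + ((C−V)·d_A)·d_A = V + 12.1098·d_A = (7.9566,-13.9957)
T_B = V + ((C−V)·d_B)·d_B = V + 12.1098·d_B = (20.5784,1.2245)
sweep = 180° − θ = 70.5479°

center=(25.0260,-15.3074) T_A=(7.9566,-13.9957) T_B=(20.5784,1.2245) sweep=70.5479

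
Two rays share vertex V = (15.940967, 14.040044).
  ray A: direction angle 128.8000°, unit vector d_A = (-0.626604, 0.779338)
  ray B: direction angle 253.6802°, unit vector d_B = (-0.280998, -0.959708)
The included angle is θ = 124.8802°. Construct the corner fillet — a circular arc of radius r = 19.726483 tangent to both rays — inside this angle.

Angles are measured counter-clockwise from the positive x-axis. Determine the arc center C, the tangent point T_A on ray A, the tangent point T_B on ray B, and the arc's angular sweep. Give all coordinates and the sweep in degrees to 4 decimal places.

center=(-5.8836,9.7028) T_A=(9.4900,22.0635) T_B=(13.0480,4.1597) sweep=55.1198

bisector direction at 191.2401° = (-0.980819,-0.194921)
center distance |VC| = r/sin(θ/2) = 19.726483/sin(62.4401°) = 22.251403
C = V + |VC|·bis = (-5.8836,9.7028)
T_A = V + ((C−V)·d_A)·d_A = V + 10.2952·d_A = (9.4900,22.0635)
T_B = V + ((C−V)·d_B)·d_B = V + 10.2952·d_B = (13.0480,4.1597)
sweep = 180° − θ = 55.1198°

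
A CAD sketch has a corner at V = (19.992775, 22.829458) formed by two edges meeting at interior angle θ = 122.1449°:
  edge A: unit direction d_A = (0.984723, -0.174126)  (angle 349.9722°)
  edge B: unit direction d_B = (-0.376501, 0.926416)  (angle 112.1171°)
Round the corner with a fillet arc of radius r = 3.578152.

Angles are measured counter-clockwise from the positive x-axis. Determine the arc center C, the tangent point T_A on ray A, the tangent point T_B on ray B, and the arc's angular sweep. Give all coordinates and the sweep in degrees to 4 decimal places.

bisector direction at 51.0446° = (0.628715,0.777636)
center distance |VC| = r/sin(θ/2) = 3.578152/sin(61.0725°) = 4.088232
C = V + |VC|·bis = (22.5631,26.0086)
T_A = V + ((C−V)·d_A)·d_A = V + 1.9775·d_A = (21.9401,22.4851)
T_B = V + ((C−V)·d_B)·d_B = V + 1.9775·d_B = (19.2482,24.6614)
sweep = 180° − θ = 57.8551°

center=(22.5631,26.0086) T_A=(21.9401,22.4851) T_B=(19.2482,24.6614) sweep=57.8551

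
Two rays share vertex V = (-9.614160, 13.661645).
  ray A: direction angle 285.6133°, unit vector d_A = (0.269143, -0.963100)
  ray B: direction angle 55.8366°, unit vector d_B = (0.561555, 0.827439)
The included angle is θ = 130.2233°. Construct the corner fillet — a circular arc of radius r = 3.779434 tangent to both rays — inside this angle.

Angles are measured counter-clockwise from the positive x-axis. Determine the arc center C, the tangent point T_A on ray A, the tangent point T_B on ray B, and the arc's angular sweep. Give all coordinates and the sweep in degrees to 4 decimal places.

center=(-5.5023,12.9901) T_A=(-9.1422,11.9729) T_B=(-8.6295,15.1125) sweep=49.7767

bisector direction at 350.7249° = (0.986926,-0.161174)
center distance |VC| = r/sin(θ/2) = 3.779434/sin(65.1116°) = 4.166366
C = V + |VC|·bis = (-5.5023,12.9901)
T_A = V + ((C−V)·d_A)·d_A = V + 1.7534·d_A = (-9.1422,11.9729)
T_B = V + ((C−V)·d_B)·d_B = V + 1.7534·d_B = (-8.6295,15.1125)
sweep = 180° − θ = 49.7767°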